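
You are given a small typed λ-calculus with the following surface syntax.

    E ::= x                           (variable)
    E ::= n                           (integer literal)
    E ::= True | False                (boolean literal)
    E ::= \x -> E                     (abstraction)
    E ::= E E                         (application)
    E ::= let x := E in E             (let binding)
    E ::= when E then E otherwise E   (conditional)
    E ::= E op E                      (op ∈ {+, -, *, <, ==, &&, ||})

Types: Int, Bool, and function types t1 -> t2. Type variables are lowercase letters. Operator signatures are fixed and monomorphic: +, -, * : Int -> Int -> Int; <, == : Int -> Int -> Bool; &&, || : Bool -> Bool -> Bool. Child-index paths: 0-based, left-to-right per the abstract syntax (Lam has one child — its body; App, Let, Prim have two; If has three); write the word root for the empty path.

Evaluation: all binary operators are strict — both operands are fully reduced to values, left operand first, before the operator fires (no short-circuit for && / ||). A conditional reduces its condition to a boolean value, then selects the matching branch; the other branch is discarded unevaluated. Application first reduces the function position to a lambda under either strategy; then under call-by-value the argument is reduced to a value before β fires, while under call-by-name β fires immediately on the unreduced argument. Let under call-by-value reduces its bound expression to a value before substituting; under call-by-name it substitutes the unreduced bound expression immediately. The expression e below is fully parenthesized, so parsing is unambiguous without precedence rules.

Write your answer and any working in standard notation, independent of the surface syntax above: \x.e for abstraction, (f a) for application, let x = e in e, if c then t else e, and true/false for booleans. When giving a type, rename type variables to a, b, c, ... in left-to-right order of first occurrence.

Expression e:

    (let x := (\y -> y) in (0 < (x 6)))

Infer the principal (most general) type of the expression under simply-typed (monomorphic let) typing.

Answer: Bool

Derivation:
y : a
\y._ : a -> a
let x : a -> a
  unify Int ~ Int
x : a -> a
  unify a -> a ~ Int -> b
  unify a ~ Int
  unify Int ~ b
_ _ : Int
  unify Int ~ Int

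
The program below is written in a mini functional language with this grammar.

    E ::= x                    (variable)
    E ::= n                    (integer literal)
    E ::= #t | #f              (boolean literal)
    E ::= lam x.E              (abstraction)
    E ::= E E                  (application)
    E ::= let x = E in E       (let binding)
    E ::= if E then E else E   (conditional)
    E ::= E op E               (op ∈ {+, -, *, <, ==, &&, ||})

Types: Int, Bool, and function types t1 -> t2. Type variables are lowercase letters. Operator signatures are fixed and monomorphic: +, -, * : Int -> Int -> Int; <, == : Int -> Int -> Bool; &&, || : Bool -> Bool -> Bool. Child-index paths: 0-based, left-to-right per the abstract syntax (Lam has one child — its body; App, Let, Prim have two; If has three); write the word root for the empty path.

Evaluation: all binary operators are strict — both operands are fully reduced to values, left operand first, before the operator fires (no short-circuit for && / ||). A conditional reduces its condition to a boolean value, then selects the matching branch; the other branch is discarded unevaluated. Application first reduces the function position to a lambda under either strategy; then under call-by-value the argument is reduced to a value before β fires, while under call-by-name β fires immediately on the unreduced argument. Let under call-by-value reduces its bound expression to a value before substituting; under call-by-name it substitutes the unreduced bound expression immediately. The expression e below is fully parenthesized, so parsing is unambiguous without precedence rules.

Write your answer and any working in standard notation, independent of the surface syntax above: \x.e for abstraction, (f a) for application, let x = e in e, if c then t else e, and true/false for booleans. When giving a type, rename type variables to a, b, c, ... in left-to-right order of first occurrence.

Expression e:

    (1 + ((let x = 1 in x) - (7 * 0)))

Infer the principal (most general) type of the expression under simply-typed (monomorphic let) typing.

Trace:
  unify Int ~ Int
let x : Int
x : Int
  unify Int ~ Int
  unify Int ~ Int
  unify Int ~ Int
  unify Int ~ Int
  unify Int ~ Int

Answer: Int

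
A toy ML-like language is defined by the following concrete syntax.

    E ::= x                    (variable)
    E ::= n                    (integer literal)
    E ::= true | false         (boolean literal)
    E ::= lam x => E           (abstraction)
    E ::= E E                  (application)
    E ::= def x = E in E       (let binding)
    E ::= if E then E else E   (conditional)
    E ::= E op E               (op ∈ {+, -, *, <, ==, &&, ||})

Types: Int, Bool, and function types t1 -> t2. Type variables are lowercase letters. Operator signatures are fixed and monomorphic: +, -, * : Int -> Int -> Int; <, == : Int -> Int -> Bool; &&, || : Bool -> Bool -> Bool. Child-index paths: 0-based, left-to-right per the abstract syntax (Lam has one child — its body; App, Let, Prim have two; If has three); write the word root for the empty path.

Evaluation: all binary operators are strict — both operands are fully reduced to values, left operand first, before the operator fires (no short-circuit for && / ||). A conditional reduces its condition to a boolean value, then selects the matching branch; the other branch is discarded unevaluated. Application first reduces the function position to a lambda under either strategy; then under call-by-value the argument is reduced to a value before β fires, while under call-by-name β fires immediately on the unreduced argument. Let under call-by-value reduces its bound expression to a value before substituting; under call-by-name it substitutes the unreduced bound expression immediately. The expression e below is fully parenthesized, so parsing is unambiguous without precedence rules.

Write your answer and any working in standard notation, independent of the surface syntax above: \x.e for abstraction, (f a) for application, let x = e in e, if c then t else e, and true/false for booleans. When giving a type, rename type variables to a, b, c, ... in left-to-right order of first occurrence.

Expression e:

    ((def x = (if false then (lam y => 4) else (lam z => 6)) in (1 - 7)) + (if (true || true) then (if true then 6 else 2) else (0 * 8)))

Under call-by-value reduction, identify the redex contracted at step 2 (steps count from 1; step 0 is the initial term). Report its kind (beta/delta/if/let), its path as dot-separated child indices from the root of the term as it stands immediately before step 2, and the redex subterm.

Working:
step 0: ((let x = (if false then (\y.4) else (\z.6)) in (1 - 7)) + (if (true || true) then (if true then 6 else 2) else (0 * 8)))
step 1: [if@0.0] ((let x = (\z.6) in (1 - 7)) + (if (true || true) then (if true then 6 else 2) else (0 * 8)))
step 2: [let@0] ((1 - 7) + (if (true || true) then (if true then 6 else 2) else (0 * 8)))

Answer: let at 0 : (let x = (\z.6) in (1 - 7))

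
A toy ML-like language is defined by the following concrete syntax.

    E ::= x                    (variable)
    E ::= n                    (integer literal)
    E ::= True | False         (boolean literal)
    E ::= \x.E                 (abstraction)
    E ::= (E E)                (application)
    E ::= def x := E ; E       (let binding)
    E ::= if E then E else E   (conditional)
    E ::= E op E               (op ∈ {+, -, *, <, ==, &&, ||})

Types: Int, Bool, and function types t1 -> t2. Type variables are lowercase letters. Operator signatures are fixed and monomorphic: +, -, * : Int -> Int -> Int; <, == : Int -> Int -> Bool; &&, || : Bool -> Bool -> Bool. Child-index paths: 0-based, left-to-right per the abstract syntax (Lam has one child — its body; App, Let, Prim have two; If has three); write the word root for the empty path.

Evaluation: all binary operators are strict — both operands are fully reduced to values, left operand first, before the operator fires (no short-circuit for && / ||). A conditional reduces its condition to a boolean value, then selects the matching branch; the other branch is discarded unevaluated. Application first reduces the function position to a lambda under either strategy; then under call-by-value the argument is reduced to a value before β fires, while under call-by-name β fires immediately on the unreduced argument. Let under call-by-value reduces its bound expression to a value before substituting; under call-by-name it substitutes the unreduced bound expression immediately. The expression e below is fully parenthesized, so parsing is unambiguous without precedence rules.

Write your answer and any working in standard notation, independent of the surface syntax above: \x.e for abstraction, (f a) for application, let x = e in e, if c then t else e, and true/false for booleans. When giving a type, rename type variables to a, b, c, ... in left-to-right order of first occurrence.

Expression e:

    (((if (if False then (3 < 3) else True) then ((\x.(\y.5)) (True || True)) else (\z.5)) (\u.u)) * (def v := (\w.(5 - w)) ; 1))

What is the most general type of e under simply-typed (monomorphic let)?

Trace:
  unify Bool ~ Bool
  unify Int ~ Int
  unify Int ~ Int
  unify Bool ~ Bool
  unify Bool ~ Bool
\y._ : b -> Int
\x._ : a -> b -> Int
  unify Bool ~ Bool
  unify Bool ~ Bool
  unify a -> b -> Int ~ Bool -> c
  unify a ~ Bool
  unify b -> Int ~ c
_ _ : b -> Int
\z._ : d -> Int
  unify b -> Int ~ d -> Int
  unify b ~ d
  unify Int ~ Int
u : e
\u._ : e -> e
  unify d -> Int ~ (e -> e) -> f
  unify d ~ e -> e
  unify Int ~ f
_ _ : Int
  unify Int ~ Int
  unify Int ~ Int
w : g
  unify g ~ Int
\w._ : Int -> Int
let v : Int -> Int
  unify Int ~ Int

Answer: Int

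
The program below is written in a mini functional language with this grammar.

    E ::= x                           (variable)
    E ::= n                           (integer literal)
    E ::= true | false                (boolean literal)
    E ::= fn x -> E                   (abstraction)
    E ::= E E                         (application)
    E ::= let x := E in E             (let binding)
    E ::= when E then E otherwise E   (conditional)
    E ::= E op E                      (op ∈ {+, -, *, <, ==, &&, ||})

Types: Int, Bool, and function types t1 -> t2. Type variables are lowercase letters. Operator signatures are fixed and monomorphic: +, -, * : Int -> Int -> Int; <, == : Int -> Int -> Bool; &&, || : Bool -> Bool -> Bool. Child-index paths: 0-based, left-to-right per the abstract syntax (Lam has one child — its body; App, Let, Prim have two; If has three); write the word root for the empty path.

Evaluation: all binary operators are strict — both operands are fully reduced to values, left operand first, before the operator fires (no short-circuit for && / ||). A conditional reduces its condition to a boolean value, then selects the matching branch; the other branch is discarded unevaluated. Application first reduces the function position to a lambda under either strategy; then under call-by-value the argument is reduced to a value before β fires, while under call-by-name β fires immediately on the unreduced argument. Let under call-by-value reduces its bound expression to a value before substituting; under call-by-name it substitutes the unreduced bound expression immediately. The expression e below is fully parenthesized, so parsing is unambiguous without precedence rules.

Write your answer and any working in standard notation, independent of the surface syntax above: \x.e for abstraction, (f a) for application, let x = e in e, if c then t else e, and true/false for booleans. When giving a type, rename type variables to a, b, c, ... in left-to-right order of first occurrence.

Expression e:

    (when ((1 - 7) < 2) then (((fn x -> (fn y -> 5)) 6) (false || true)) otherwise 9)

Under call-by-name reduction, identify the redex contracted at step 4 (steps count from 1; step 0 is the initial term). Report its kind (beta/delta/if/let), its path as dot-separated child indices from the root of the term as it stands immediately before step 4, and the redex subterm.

Answer: beta at 0 : ((\x.(\y.5)) 6)

Trace:
step 0: (if ((1 - 7) < 2) then (((\x.(\y.5)) 6) (false || true)) else 9)
step 1: [delta@0.0] (if (-6 < 2) then (((\x.(\y.5)) 6) (false || true)) else 9)
step 2: [delta@0] (if true then (((\x.(\y.5)) 6) (false || true)) else 9)
step 3: [if@root] (((\x.(\y.5)) 6) (false || true))
step 4: [beta@0] ((\y.5) (false || true))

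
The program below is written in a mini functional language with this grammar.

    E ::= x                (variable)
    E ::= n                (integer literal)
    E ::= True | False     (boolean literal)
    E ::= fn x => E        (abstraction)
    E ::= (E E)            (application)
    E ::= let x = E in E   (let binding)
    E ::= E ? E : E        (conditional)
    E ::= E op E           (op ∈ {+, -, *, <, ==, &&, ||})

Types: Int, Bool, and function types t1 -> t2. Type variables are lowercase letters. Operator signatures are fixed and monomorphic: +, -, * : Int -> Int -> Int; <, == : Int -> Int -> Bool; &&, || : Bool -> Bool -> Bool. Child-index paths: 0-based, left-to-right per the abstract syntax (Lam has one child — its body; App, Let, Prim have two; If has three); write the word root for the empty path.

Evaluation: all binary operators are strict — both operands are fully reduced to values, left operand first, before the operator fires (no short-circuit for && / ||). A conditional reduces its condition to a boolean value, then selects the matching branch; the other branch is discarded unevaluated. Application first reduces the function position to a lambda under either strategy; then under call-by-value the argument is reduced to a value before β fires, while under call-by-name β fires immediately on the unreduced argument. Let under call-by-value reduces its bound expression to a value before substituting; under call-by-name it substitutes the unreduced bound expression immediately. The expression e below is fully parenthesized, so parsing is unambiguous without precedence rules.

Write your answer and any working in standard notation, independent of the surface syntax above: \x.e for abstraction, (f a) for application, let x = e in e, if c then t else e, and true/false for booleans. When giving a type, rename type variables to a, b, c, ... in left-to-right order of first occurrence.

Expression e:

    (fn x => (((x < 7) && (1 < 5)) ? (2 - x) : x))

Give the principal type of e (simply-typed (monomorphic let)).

Working:
x : a
  unify a ~ Int
  unify Int ~ Int
  unify Bool ~ Bool
  unify Int ~ Int
  unify Int ~ Int
  unify Bool ~ Bool
  unify Bool ~ Bool
  unify Int ~ Int
x : Int
  unify Int ~ Int
x : Int
  unify Int ~ Int
\x._ : Int -> Int

Answer: Int -> Int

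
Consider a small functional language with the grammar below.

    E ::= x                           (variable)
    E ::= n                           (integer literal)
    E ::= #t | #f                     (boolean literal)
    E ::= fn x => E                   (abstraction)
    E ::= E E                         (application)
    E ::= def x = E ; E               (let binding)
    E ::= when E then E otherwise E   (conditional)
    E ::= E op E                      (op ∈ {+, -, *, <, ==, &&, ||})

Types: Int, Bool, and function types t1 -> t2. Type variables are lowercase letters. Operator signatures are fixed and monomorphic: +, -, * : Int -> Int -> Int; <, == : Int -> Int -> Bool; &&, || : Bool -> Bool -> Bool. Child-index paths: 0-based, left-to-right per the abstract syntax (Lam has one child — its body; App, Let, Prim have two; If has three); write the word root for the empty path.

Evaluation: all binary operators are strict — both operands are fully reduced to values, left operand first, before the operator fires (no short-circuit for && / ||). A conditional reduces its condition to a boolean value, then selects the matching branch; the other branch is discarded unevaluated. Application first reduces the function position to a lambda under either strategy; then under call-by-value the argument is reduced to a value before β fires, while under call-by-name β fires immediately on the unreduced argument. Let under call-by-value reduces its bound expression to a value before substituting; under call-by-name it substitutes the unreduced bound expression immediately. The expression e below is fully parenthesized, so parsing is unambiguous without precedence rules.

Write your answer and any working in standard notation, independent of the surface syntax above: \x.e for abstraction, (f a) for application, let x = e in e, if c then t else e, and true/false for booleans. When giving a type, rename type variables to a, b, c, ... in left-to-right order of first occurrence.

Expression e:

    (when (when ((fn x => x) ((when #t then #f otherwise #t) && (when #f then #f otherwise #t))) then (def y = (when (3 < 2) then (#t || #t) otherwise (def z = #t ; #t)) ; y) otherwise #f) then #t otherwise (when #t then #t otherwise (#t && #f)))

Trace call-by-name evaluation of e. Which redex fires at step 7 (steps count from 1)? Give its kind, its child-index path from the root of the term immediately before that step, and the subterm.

Answer: if at root : (if true then true else (true && false))

Derivation:
step 0: (if (if ((\x.x) ((if true then false else true) && (if false then false else true))) then (let y = (if (3 < 2) then (true || true) else (let z = true in true)) in y) else false) then true else (if true then true else (true && false)))
step 1: [beta@0.0] (if (if ((if true then false else true) && (if false then false else true)) then (let y = (if (3 < 2) then (true || true) else (let z = true in true)) in y) else false) then true else (if true then true else (true && false)))
step 2: [if@0.0.0] (if (if (false && (if false then false else true)) then (let y = (if (3 < 2) then (true || true) else (let z = true in true)) in y) else false) then true else (if true then true else (true && false)))
step 3: [if@0.0.1] (if (if (false && true) then (let y = (if (3 < 2) then (true || true) else (let z = true in true)) in y) else false) then true else (if true then true else (true && false)))
step 4: [delta@0.0] (if (if false then (let y = (if (3 < 2) then (true || true) else (let z = true in true)) in y) else false) then true else (if true then true else (true && false)))
step 5: [if@0] (if false then true else (if true then true else (true && false)))
step 6: [if@root] (if true then true else (true && false))
step 7: [if@root] true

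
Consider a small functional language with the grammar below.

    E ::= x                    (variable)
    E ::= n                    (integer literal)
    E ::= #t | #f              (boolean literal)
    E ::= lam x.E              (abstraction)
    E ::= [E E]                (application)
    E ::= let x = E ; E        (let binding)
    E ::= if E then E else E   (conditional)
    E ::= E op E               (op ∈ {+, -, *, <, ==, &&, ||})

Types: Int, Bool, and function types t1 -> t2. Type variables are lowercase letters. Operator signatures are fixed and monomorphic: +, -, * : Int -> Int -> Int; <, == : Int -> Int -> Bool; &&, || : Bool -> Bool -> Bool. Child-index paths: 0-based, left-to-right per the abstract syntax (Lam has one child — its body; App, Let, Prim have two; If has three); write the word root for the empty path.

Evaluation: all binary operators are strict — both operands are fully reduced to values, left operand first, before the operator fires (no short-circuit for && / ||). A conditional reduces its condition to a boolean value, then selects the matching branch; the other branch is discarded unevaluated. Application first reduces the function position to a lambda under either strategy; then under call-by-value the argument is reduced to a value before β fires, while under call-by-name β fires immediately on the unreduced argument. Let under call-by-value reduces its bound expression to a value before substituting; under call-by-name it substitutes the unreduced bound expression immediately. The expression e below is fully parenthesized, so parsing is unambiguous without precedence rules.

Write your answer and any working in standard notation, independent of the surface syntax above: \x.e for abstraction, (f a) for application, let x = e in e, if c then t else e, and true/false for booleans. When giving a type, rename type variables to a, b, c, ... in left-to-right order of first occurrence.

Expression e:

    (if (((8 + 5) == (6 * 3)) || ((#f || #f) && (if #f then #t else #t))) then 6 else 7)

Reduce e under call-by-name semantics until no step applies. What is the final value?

Trace:
step 0: (if (((8 + 5) == (6 * 3)) || ((false || false) && (if false then true else true))) then 6 else 7)
step 1: [delta@0.0.0] (if ((13 == (6 * 3)) || ((false || false) && (if false then true else true))) then 6 else 7)
step 2: [delta@0.0.1] (if ((13 == 18) || ((false || false) && (if false then true else true))) then 6 else 7)
step 3: [delta@0.0] (if (false || ((false || false) && (if false then true else true))) then 6 else 7)
step 4: [delta@0.1.0] (if (false || (false && (if false then true else true))) then 6 else 7)
step 5: [if@0.1.1] (if (false || (false && true)) then 6 else 7)
step 6: [delta@0.1] (if (false || false) then 6 else 7)
step 7: [delta@0] (if false then 6 else 7)
step 8: [if@root] 7

Answer: 7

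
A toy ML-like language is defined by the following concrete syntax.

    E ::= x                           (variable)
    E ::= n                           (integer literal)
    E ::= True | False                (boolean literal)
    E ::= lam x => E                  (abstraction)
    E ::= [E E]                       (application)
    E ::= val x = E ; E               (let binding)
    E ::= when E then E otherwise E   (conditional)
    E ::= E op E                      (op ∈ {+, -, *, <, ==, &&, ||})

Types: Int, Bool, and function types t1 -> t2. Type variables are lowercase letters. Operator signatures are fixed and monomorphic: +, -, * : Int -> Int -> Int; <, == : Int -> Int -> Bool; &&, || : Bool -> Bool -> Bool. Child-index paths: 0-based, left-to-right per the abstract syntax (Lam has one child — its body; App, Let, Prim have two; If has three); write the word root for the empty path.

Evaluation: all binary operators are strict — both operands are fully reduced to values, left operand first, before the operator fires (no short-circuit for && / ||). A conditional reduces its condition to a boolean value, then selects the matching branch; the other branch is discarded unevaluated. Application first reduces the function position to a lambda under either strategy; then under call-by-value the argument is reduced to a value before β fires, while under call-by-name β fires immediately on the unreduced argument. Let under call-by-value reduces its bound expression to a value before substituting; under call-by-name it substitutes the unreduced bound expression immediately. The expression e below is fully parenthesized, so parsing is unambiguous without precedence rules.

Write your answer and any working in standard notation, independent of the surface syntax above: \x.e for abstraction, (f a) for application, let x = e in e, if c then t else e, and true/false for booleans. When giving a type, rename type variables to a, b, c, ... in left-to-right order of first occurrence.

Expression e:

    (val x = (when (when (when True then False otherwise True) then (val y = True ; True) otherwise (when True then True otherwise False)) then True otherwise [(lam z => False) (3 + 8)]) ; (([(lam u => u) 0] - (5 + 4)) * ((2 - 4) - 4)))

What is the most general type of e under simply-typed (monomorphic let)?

Answer: Int

Working:
  unify Bool ~ Bool
  unify Bool ~ Bool
  unify Bool ~ Bool
let y : Bool
  unify Bool ~ Bool
  unify Bool ~ Bool
  unify Bool ~ Bool
  unify Bool ~ Bool
\z._ : a -> Bool
  unify Int ~ Int
  unify Int ~ Int
  unify a -> Bool ~ Int -> b
  unify a ~ Int
  unify Bool ~ b
_ _ : Bool
  unify Bool ~ Bool
let x : Bool
u : c
\u._ : c -> c
  unify c -> c ~ Int -> d
  unify c ~ Int
  unify Int ~ d
_ _ : Int
  unify Int ~ Int
  unify Int ~ Int
  unify Int ~ Int
  unify Int ~ Int
  unify Int ~ Int
  unify Int ~ Int
  unify Int ~ Int
  unify Int ~ Int
  unify Int ~ Int
  unify Int ~ Int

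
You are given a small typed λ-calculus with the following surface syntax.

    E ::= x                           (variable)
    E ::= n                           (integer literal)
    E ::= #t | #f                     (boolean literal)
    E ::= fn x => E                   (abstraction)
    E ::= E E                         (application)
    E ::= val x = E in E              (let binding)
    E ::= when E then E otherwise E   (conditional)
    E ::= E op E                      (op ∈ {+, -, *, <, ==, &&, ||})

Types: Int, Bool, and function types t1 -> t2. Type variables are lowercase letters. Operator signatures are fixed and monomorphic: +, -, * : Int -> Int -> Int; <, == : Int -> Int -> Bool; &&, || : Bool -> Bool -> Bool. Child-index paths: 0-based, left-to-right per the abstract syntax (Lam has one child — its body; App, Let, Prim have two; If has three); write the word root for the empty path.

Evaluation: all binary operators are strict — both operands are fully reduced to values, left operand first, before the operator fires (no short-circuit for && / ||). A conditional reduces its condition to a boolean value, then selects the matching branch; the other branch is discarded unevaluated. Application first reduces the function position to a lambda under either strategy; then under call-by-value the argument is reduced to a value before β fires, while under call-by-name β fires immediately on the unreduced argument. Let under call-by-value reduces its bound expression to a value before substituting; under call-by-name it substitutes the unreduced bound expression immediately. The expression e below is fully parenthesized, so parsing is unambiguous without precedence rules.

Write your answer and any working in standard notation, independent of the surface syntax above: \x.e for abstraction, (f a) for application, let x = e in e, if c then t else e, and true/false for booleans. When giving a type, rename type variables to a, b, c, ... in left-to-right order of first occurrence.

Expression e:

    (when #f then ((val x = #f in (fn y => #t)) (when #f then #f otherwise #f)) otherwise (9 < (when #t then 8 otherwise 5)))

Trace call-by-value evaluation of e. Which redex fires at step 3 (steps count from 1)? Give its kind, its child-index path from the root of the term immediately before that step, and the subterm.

Trace:
step 0: (if false then ((let x = false in (\y.true)) (if false then false else false)) else (9 < (if true then 8 else 5)))
step 1: [if@root] (9 < (if true then 8 else 5))
step 2: [if@1] (9 < 8)
step 3: [delta@root] false

Answer: delta at root : (9 < 8)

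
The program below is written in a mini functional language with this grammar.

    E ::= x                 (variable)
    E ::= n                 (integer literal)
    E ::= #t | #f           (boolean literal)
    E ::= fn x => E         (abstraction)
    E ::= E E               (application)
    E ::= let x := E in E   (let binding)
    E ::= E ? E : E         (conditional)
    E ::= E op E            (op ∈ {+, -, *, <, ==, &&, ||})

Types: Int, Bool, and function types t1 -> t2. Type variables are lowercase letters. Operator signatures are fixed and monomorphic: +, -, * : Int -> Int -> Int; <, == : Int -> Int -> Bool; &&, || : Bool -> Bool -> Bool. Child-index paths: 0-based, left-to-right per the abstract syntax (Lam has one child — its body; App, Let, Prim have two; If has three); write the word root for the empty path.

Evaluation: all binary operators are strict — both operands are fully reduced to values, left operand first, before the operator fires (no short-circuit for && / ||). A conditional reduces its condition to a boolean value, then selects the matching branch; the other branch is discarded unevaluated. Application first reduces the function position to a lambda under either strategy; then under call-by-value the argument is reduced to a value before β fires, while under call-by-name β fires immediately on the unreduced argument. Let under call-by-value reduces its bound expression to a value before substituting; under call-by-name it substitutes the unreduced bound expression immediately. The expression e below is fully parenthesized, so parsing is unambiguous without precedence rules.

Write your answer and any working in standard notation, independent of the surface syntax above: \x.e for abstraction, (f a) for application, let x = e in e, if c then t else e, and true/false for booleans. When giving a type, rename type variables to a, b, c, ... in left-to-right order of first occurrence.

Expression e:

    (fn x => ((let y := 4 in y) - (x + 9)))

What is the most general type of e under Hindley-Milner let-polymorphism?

Trace:
let y : Int
y : Int
  unify Int ~ Int
x : a
  unify a ~ Int
  unify Int ~ Int
  unify Int ~ Int
\x._ : Int -> Int

Answer: Int -> Int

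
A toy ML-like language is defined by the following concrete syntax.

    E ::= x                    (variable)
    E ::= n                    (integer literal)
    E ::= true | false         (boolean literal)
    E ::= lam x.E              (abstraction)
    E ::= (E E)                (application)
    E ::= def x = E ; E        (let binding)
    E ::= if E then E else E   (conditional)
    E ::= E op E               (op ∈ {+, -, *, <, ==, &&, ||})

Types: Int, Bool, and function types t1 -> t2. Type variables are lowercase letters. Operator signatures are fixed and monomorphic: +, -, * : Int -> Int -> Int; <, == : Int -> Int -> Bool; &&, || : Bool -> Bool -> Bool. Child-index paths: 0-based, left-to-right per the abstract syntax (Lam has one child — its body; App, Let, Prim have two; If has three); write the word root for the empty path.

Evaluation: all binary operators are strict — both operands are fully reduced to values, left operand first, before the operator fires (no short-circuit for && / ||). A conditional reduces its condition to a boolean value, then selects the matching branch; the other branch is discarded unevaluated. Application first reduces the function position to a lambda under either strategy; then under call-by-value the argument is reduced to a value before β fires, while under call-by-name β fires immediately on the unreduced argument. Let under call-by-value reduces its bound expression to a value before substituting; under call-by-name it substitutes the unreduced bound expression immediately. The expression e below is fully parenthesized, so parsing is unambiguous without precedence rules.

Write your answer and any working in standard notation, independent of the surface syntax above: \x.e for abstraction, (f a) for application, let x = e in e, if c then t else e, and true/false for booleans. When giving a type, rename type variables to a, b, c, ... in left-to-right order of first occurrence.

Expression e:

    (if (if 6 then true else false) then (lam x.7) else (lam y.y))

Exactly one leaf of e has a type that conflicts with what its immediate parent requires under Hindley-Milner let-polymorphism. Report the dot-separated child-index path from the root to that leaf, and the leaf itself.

Trace:
  unify Int ~ Bool
  FAIL: mismatch Int ~ Bool

Answer: 0.0 : 6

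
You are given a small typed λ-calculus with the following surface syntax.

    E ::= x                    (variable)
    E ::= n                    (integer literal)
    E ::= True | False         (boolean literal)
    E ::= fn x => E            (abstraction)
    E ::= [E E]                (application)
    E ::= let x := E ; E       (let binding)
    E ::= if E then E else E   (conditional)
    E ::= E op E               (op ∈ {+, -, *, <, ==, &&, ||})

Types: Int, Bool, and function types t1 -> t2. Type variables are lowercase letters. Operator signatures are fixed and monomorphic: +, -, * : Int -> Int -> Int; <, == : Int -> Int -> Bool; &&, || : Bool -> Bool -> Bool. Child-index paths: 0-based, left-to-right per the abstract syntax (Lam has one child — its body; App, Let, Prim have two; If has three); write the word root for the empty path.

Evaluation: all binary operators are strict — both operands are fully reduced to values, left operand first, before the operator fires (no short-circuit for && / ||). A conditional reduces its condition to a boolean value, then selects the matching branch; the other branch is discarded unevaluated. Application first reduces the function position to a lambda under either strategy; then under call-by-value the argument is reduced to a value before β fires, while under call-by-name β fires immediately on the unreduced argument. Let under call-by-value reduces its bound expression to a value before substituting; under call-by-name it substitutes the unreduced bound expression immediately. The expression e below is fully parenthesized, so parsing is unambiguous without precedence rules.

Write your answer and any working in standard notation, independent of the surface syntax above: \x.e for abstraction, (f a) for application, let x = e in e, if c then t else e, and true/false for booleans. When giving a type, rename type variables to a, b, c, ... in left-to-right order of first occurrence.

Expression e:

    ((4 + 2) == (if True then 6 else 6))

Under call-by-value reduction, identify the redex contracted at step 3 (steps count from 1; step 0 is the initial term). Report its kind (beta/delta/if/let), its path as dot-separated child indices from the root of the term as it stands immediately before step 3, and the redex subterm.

Derivation:
step 0: ((4 + 2) == (if true then 6 else 6))
step 1: [delta@0] (6 == (if true then 6 else 6))
step 2: [if@1] (6 == 6)
step 3: [delta@root] true

Answer: delta at root : (6 == 6)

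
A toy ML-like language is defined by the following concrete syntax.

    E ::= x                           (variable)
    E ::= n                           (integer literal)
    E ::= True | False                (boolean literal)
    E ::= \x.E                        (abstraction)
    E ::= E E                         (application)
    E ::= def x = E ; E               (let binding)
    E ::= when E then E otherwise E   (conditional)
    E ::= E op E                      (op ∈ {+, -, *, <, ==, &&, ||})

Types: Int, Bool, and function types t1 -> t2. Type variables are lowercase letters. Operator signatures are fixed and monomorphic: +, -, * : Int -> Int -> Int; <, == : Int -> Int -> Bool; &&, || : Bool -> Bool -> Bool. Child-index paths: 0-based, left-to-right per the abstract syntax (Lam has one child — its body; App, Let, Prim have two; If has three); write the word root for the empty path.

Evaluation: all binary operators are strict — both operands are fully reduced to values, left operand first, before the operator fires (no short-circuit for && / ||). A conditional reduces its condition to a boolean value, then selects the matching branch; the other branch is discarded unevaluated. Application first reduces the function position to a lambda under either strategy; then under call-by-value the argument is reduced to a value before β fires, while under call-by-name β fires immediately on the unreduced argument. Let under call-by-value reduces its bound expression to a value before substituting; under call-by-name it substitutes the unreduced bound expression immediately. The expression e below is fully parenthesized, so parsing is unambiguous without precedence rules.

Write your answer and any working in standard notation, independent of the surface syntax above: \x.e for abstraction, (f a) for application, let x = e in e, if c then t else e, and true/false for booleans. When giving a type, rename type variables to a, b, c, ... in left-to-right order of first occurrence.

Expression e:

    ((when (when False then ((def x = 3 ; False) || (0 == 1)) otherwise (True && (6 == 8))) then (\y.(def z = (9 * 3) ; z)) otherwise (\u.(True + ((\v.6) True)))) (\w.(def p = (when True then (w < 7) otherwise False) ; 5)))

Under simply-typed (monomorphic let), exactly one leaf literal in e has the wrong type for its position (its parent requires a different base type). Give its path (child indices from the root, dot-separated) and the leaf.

Trace:
  unify Bool ~ Bool
let x : Int
  unify Bool ~ Bool
  unify Int ~ Int
  unify Int ~ Int
  unify Bool ~ Bool
  unify Bool ~ Bool
  unify Int ~ Int
  unify Int ~ Int
  unify Bool ~ Bool
  unify Bool ~ Bool
  unify Bool ~ Bool
  unify Int ~ Int
  unify Int ~ Int
let z : Int
z : Int
\y._ : a -> Int
  unify Bool ~ Int
  FAIL: mismatch Bool ~ Int

Answer: 0.2.0.0 : true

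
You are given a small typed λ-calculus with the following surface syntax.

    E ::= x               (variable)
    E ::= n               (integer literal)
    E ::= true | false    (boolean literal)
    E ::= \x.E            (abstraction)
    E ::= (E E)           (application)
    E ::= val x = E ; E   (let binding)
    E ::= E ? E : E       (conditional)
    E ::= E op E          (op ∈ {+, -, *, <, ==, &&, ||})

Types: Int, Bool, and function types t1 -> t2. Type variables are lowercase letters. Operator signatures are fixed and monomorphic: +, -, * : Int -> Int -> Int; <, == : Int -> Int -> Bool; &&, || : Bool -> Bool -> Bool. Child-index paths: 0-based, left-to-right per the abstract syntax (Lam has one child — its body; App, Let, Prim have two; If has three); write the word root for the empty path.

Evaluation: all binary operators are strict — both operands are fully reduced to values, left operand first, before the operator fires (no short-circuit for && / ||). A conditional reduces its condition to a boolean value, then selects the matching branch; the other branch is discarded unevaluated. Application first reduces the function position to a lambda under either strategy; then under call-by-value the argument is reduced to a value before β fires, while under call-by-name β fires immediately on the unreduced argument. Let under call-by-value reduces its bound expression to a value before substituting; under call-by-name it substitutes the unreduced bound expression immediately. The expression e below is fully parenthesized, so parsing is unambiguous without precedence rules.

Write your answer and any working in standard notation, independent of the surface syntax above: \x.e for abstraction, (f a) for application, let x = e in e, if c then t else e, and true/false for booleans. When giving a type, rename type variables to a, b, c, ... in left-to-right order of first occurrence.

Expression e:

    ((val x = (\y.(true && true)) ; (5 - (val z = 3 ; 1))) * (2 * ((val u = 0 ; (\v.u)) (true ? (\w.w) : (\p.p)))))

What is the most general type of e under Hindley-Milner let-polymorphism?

Answer: Int

Trace:
  unify Bool ~ Bool
  unify Bool ~ Bool
\y._ : a -> Bool
let x : forall. a -> Bool
  unify Int ~ Int
let z : Int
  unify Int ~ Int
  unify Int ~ Int
  unify Int ~ Int
let u : Int
u : Int
\v._ : b -> Int
  unify Bool ~ Bool
w : c
\w._ : c -> c
p : d
\p._ : d -> d
  unify c -> c ~ d -> d
  unify c ~ d
  unify d ~ d
  unify b -> Int ~ (d -> d) -> e
  unify b ~ d -> d
  unify Int ~ e
_ _ : Int
  unify Int ~ Int
  unify Int ~ Int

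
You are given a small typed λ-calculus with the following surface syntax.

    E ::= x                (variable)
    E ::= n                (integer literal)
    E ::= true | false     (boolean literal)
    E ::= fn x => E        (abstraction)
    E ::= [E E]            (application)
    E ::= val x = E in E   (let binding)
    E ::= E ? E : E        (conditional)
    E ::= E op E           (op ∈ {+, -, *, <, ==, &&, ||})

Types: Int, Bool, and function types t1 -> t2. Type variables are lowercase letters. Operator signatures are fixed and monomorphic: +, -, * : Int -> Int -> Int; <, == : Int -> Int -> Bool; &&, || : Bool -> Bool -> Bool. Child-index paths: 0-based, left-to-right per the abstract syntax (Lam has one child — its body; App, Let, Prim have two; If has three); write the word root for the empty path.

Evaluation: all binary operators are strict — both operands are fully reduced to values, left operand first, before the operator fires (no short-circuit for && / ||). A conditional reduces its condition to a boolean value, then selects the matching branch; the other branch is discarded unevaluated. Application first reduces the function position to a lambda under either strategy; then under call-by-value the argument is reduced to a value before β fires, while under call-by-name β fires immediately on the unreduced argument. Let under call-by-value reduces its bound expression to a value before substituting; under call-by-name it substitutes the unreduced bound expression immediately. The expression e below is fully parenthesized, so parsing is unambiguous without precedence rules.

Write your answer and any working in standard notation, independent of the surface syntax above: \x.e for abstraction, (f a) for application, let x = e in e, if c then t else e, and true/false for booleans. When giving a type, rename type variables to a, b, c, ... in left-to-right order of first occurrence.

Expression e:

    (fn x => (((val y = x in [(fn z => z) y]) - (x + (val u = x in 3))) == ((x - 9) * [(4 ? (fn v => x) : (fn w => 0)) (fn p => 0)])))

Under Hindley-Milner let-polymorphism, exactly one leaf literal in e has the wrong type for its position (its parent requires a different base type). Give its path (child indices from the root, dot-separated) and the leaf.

Answer: 0.1.1.0.0 : 4

Working:
x : a
let y : a
z : b
\z._ : b -> b
y : a
  unify b -> b ~ a -> c
  unify b ~ a
  unify a ~ c
_ _ : c
  unify c ~ Int
x : Int
  unify Int ~ Int
x : Int
let u : Int
  unify Int ~ Int
  unify Int ~ Int
  unify Int ~ Int
x : Int
  unify Int ~ Int
  unify Int ~ Int
  unify Int ~ Int
  unify Int ~ Bool
  FAIL: mismatch Int ~ Bool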